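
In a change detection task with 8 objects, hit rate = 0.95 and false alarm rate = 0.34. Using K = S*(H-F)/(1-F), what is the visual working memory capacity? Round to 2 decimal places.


K = S * (H - F) / (1 - F)
H - F = 0.61
1 - F = 0.66
K = 8 * 0.61 / 0.66
= 7.39


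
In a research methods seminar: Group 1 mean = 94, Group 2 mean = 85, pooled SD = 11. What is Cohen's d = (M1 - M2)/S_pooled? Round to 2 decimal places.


Cohen's d = (M1 - M2) / S_pooled
= (94 - 85) / 11
= 9 / 11
= 0.82


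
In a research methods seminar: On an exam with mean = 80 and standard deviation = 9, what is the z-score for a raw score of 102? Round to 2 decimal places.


z = (X - mu) / sigma
= (102 - 80) / 9
= 22 / 9
= 2.44


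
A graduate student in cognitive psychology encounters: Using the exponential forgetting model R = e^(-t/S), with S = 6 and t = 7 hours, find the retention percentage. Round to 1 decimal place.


R = e^(-t/S)
-t/S = -7/6 = -1.166667
R = e^(-1.166667) = 0.311403
Percentage = 0.311403 * 100
= 31.1


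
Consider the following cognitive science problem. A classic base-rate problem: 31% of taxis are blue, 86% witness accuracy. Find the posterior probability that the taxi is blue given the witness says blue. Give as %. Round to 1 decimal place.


P(blue | says blue) = P(says blue | blue)*P(blue) / [P(says blue | blue)*P(blue) + P(says blue | not blue)*P(not blue)]
Numerator = 0.86 * 0.31 = 0.2666
False identification = 0.14 * 0.69 = 0.0966
P = 0.2666 / (0.2666 + 0.0966)
= 0.2666 / 0.3632
As percentage = 73.4


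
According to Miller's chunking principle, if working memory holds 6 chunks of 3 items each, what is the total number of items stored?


Total items = chunks * items_per_chunk
= 6 * 3
= 18


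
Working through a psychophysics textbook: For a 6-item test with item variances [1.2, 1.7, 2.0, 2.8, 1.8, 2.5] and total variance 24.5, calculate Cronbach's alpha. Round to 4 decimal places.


alpha = (k/(k-1)) * (1 - sum(s_i^2)/s_total^2)
sum(item variances) = 12.0
k/(k-1) = 6/5 = 1.2
1 - 12.0/24.5 = 1 - 0.489796 = 0.510204
alpha = 1.2 * 0.510204
= 0.6122


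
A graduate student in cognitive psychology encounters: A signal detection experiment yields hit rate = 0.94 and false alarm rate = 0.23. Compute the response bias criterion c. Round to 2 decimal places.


c = -0.5 * (z(HR) + z(FAR))
z(0.94) = 1.5548
z(0.23) = -0.7388
c = -0.5 * (1.5548 + -0.7388)
= -0.5 * 0.816
= -0.41


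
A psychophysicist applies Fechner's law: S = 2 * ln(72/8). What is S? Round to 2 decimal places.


S = 2 * ln(72/8)
I/I0 = 9.0
ln(9.0) = 2.1972
S = 2 * 2.1972
= 4.39


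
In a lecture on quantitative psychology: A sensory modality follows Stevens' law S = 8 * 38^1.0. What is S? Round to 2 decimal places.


S = 8 * 38^1.0
38^1.0 = 38.0
S = 8 * 38.0
= 304.00


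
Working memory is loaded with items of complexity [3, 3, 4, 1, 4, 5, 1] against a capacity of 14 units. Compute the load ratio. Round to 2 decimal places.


Total complexity = 3 + 3 + 4 + 1 + 4 + 5 + 1 = 21
Load = total / capacity = 21 / 14
= 1.50


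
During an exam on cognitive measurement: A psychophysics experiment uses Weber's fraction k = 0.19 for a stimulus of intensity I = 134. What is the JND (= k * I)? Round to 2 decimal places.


JND = k * I
JND = 0.19 * 134
= 25.46


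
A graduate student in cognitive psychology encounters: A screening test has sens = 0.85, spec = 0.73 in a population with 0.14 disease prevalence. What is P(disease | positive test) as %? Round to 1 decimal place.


PPV = (sens * prev) / (sens * prev + (1-spec) * (1-prev))
Numerator = 0.85 * 0.14 = 0.119
P(positive and no disease) = (1 - spec) * (1 - prev) = (1 - 0.73) * (1 - 0.14) = 0.2322
Denominator = 0.119 + 0.2322 = 0.3512
PPV = 0.119 / 0.3512 = 0.338838
As percentage = 33.9


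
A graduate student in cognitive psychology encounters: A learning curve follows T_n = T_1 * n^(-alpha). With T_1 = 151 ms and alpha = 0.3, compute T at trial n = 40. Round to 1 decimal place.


T_n = 151 * 40^(-0.3)
40^(-0.3) = 0.33066
T_n = 151 * 0.33066
= 49.9 ms


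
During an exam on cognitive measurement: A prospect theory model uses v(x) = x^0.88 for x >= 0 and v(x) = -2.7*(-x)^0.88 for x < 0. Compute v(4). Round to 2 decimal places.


Since x = 4 >= 0, use v(x) = x^0.88
4^0.88 = 3.387
v(4) = 3.39


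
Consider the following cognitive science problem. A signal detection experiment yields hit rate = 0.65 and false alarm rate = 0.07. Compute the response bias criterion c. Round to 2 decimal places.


c = -0.5 * (z(HR) + z(FAR))
z(0.65) = 0.3853
z(0.07) = -1.4758
c = -0.5 * (0.3853 + -1.4758)
= -0.5 * -1.0905
= 0.55


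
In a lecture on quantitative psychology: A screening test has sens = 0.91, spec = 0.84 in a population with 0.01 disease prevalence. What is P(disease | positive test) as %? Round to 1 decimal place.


PPV = (sens * prev) / (sens * prev + (1-spec) * (1-prev))
Numerator = 0.91 * 0.01 = 0.0091
P(positive and no disease) = (1 - spec) * (1 - prev) = (1 - 0.84) * (1 - 0.01) = 0.1584
Denominator = 0.0091 + 0.1584 = 0.1675
PPV = 0.0091 / 0.1675 = 0.054328
As percentage = 5.4


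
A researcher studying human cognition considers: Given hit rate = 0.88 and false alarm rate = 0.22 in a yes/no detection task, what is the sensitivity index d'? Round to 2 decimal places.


d' = z(HR) - z(FAR)
z(0.88) = 1.175
z(0.22) = -0.7722
d' = 1.175 - -0.7722
= 1.95


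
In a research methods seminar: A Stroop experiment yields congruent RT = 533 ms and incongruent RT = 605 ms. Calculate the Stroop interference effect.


Stroop effect = RT(incongruent) - RT(congruent)
= 605 - 533
= 72 ms


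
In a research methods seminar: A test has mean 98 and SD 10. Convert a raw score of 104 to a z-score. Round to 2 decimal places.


z = (X - mu) / sigma
= (104 - 98) / 10
= 6 / 10
= 0.60


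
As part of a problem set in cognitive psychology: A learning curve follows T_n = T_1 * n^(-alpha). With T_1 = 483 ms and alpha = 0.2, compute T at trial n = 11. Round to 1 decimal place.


T_n = 483 * 11^(-0.2)
11^(-0.2) = 0.619044
T_n = 483 * 0.619044
= 299.0 ms


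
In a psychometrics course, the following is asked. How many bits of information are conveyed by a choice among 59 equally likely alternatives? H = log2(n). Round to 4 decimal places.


H = log2(n)
H = log2(59)
= 5.8826


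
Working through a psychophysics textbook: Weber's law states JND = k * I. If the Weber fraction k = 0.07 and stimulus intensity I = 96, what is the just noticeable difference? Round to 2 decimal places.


JND = k * I
JND = 0.07 * 96
= 6.72


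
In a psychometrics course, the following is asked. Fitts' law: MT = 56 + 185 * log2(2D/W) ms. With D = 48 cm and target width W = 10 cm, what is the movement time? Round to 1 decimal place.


MT = 56 + 185 * log2(2*48/10)
2D/W = 9.6
log2(9.6) = 3.263
MT = 56 + 185 * 3.263
= 659.7 ms


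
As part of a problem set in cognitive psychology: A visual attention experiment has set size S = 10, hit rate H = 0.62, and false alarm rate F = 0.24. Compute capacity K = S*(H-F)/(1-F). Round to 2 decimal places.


K = S * (H - F) / (1 - F)
H - F = 0.38
1 - F = 0.76
K = 10 * 0.38 / 0.76
= 5.00


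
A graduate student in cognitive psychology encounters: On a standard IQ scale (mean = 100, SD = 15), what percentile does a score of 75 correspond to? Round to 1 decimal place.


z = (IQ - mean) / SD
z = (75 - 100) / 15 = -1.6667
Percentile = Phi(-1.6667) * 100
Phi(-1.6667) = 0.047787
= 4.8


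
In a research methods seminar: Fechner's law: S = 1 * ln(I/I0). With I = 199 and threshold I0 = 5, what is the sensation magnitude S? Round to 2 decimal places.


S = 1 * ln(199/5)
I/I0 = 39.8
ln(39.8) = 3.6839
S = 1 * 3.6839
= 3.68


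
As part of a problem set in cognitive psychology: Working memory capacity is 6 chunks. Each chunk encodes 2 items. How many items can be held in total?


Total items = chunks * items_per_chunk
= 6 * 2
= 12


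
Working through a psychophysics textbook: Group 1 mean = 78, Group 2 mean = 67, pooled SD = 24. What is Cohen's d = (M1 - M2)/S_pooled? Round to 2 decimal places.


Cohen's d = (M1 - M2) / S_pooled
= (78 - 67) / 24
= 11 / 24
= 0.46


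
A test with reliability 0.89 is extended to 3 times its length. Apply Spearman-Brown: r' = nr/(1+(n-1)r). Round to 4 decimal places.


r_new = n*r / (1 + (n-1)*r)
Numerator = 3 * 0.89 = 2.67
Denominator = 1 + 2 * 0.89 = 2.78
r_new = 2.67 / 2.78
= 0.9604


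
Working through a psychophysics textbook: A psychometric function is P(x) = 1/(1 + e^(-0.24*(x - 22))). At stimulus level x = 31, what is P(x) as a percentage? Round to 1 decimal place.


P(x) = 1/(1 + e^(-0.24*(31 - 22)))
Exponent = -0.24 * 9 = -2.16
e^(-2.16) = 0.115325
P = 1/(1 + 0.115325) = 0.8966
Percentage = 89.7


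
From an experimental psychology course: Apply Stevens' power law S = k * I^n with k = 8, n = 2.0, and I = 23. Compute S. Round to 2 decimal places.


S = 8 * 23^2.0
23^2.0 = 529.0
S = 8 * 529.0
= 4232.00


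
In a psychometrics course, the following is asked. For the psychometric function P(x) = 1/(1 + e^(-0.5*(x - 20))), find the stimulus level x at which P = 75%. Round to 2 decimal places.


At P = 0.75: 0.75 = 1/(1 + e^(-k*(x-x0)))
Solving: e^(-k*(x-x0)) = 1/3
x = x0 + ln(3)/k
ln(3) = 1.0986
x = 20 + 1.0986/0.5
= 20 + 2.1972
= 22.20


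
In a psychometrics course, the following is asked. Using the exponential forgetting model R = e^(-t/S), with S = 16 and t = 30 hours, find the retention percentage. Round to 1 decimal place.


R = e^(-t/S)
-t/S = -30/16 = -1.875
R = e^(-1.875) = 0.153355
Percentage = 0.153355 * 100
= 15.3


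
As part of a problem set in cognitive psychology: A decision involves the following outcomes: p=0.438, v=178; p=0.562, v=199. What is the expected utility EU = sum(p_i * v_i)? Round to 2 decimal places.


EU = sum(p_i * v_i)
0.438 * 178 = 77.964
0.562 * 199 = 111.838
EU = 77.964 + 111.838
= 189.80


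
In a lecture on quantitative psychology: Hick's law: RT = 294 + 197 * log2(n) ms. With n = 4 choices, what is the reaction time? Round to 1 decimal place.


RT = 294 + 197 * log2(4)
log2(4) = 2.0
RT = 294 + 197 * 2.0
= 294 + 394.0
= 688.0 ms


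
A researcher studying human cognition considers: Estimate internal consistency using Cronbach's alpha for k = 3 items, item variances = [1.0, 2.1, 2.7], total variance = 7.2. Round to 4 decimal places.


alpha = (k/(k-1)) * (1 - sum(s_i^2)/s_total^2)
sum(item variances) = 5.8
k/(k-1) = 3/2 = 1.5
1 - 5.8/7.2 = 1 - 0.805556 = 0.194444
alpha = 1.5 * 0.194444
= 0.2917


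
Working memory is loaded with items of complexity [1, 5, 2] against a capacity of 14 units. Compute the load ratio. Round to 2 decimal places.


Total complexity = 1 + 5 + 2 = 8
Load = total / capacity = 8 / 14
= 0.57


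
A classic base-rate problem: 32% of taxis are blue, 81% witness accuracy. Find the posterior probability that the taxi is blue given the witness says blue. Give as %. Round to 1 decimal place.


P(blue | says blue) = P(says blue | blue)*P(blue) / [P(says blue | blue)*P(blue) + P(says blue | not blue)*P(not blue)]
Numerator = 0.81 * 0.32 = 0.2592
False identification = 0.19 * 0.68 = 0.1292
P = 0.2592 / (0.2592 + 0.1292)
= 0.2592 / 0.3884
As percentage = 66.7


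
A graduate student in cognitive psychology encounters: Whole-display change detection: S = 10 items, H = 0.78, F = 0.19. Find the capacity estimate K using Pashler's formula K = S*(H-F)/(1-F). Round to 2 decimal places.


K = S * (H - F) / (1 - F)
H - F = 0.59
1 - F = 0.81
K = 10 * 0.59 / 0.81
= 7.28


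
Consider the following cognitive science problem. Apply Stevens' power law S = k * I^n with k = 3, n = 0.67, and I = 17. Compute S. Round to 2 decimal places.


S = 3 * 17^0.67
17^0.67 = 6.6742
S = 3 * 6.6742
= 20.02


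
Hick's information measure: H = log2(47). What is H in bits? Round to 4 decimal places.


H = log2(n)
H = log2(47)
= 5.5546


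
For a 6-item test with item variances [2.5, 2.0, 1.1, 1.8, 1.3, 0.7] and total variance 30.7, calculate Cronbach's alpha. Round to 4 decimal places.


alpha = (k/(k-1)) * (1 - sum(s_i^2)/s_total^2)
sum(item variances) = 9.4
k/(k-1) = 6/5 = 1.2
1 - 9.4/30.7 = 1 - 0.306189 = 0.693811
alpha = 1.2 * 0.693811
= 0.8326


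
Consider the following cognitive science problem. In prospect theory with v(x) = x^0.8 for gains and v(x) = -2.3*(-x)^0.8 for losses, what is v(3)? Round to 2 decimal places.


Since x = 3 >= 0, use v(x) = x^0.8
3^0.8 = 2.4082
v(3) = 2.41


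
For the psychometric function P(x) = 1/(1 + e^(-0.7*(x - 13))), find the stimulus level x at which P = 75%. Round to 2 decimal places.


At P = 0.75: 0.75 = 1/(1 + e^(-k*(x-x0)))
Solving: e^(-k*(x-x0)) = 1/3
x = x0 + ln(3)/k
ln(3) = 1.0986
x = 13 + 1.0986/0.7
= 13 + 1.5694
= 14.57


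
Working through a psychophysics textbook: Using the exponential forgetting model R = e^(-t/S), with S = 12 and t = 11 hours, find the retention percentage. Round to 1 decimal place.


R = e^(-t/S)
-t/S = -11/12 = -0.916667
R = e^(-0.916667) = 0.39985
Percentage = 0.39985 * 100
= 40.0


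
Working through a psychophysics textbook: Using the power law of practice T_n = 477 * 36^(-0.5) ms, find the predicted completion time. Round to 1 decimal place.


T_n = 477 * 36^(-0.5)
36^(-0.5) = 0.166667
T_n = 477 * 0.166667
= 79.5 ms


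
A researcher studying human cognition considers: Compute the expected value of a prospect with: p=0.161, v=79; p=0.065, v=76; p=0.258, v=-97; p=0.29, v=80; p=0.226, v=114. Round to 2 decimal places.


EU = sum(p_i * v_i)
0.161 * 79 = 12.719
0.065 * 76 = 4.94
0.258 * -97 = -25.026
0.29 * 80 = 23.2
0.226 * 114 = 25.764
EU = 12.719 + 4.94 + -25.026 + 23.2 + 25.764
= 41.60


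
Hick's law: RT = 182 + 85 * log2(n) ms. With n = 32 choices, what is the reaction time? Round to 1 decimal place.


RT = 182 + 85 * log2(32)
log2(32) = 5.0
RT = 182 + 85 * 5.0
= 182 + 425.0
= 607.0 ms


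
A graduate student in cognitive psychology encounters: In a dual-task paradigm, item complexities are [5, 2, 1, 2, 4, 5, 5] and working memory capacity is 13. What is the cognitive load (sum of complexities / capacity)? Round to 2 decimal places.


Total complexity = 5 + 2 + 1 + 2 + 4 + 5 + 5 = 24
Load = total / capacity = 24 / 13
= 1.85


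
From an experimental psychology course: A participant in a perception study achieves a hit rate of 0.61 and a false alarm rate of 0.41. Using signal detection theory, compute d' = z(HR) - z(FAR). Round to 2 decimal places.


d' = z(HR) - z(FAR)
z(0.61) = 0.2793
z(0.41) = -0.2275
d' = 0.2793 - -0.2275
= 0.51


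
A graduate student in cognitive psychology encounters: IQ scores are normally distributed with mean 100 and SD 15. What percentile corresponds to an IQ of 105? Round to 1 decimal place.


z = (IQ - mean) / SD
z = (105 - 100) / 15 = 0.3333
Percentile = Phi(0.3333) * 100
Phi(0.3333) = 0.630546
= 63.1


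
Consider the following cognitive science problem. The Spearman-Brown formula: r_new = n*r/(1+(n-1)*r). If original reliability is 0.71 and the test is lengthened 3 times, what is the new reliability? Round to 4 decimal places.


r_new = n*r / (1 + (n-1)*r)
Numerator = 3 * 0.71 = 2.13
Denominator = 1 + 2 * 0.71 = 2.42
r_new = 2.13 / 2.42
= 0.8802


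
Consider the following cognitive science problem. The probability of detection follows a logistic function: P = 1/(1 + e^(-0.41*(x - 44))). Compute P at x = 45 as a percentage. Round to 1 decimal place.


P(x) = 1/(1 + e^(-0.41*(45 - 44)))
Exponent = -0.41 * 1 = -0.41
e^(-0.41) = 0.66365
P = 1/(1 + 0.66365) = 0.601088
Percentage = 60.1


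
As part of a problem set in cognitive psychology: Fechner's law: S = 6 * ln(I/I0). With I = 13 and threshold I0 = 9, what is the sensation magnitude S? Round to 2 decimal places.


S = 6 * ln(13/9)
I/I0 = 1.444444
ln(1.444444) = 0.3677
S = 6 * 0.3677
= 2.21


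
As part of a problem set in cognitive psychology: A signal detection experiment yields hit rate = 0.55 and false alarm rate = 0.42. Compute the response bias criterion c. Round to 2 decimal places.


c = -0.5 * (z(HR) + z(FAR))
z(0.55) = 0.1257
z(0.42) = -0.2019
c = -0.5 * (0.1257 + -0.2019)
= -0.5 * -0.0762
= 0.04


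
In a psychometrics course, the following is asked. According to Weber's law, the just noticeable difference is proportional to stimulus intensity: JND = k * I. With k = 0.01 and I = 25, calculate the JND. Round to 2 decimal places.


JND = k * I
JND = 0.01 * 25
= 0.25


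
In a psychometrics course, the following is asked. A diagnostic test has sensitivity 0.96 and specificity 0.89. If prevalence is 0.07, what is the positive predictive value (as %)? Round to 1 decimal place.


PPV = (sens * prev) / (sens * prev + (1-spec) * (1-prev))
Numerator = 0.96 * 0.07 = 0.0672
P(positive and no disease) = (1 - spec) * (1 - prev) = (1 - 0.89) * (1 - 0.07) = 0.1023
Denominator = 0.0672 + 0.1023 = 0.1695
PPV = 0.0672 / 0.1695 = 0.39646
As percentage = 39.6


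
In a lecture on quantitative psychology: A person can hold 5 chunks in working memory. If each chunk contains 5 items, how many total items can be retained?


Total items = chunks * items_per_chunk
= 5 * 5
= 25


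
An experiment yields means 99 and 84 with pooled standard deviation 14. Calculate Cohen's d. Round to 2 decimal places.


Cohen's d = (M1 - M2) / S_pooled
= (99 - 84) / 14
= 15 / 14
= 1.07


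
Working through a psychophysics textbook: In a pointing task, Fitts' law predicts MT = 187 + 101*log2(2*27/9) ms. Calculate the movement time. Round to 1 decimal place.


MT = 187 + 101 * log2(2*27/9)
2D/W = 6.0
log2(6.0) = 2.585
MT = 187 + 101 * 2.585
= 448.1 ms


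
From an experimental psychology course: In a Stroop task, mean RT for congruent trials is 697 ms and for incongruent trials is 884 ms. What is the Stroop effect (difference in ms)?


Stroop effect = RT(incongruent) - RT(congruent)
= 884 - 697
= 187 ms


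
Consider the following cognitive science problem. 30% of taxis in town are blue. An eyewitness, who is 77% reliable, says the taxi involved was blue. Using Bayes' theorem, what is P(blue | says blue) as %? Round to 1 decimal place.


P(blue | says blue) = P(says blue | blue)*P(blue) / [P(says blue | blue)*P(blue) + P(says blue | not blue)*P(not blue)]
Numerator = 0.77 * 0.3 = 0.231
False identification = 0.23 * 0.7 = 0.161
P = 0.231 / (0.231 + 0.161)
= 0.231 / 0.392
As percentage = 58.9


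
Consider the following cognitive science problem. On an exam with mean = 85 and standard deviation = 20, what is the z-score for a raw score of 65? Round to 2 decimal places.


z = (X - mu) / sigma
= (65 - 85) / 20
= -20 / 20
= -1.00


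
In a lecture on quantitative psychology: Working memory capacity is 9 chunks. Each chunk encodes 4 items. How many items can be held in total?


Total items = chunks * items_per_chunk
= 9 * 4
= 36


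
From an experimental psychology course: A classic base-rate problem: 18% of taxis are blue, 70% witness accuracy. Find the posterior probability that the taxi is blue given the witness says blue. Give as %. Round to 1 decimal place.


P(blue | says blue) = P(says blue | blue)*P(blue) / [P(says blue | blue)*P(blue) + P(says blue | not blue)*P(not blue)]
Numerator = 0.7 * 0.18 = 0.126
False identification = 0.3 * 0.82 = 0.246
P = 0.126 / (0.126 + 0.246)
= 0.126 / 0.372
As percentage = 33.9


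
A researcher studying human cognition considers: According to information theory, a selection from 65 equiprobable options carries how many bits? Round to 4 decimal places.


H = log2(n)
H = log2(65)
= 6.0224


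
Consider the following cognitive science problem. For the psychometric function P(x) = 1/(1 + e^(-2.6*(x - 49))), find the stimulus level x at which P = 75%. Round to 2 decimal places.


At P = 0.75: 0.75 = 1/(1 + e^(-k*(x-x0)))
Solving: e^(-k*(x-x0)) = 1/3
x = x0 + ln(3)/k
ln(3) = 1.0986
x = 49 + 1.0986/2.6
= 49 + 0.4225
= 49.42


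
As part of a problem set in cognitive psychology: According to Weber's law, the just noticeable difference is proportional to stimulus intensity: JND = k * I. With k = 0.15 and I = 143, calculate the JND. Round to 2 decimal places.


JND = k * I
JND = 0.15 * 143
= 21.45


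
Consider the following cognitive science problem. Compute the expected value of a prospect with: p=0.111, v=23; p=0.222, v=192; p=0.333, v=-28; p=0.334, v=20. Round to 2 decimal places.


EU = sum(p_i * v_i)
0.111 * 23 = 2.553
0.222 * 192 = 42.624
0.333 * -28 = -9.324
0.334 * 20 = 6.68
EU = 2.553 + 42.624 + -9.324 + 6.68
= 42.53


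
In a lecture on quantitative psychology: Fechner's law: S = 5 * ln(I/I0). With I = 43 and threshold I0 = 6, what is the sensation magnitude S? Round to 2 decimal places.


S = 5 * ln(43/6)
I/I0 = 7.166667
ln(7.166667) = 1.9694
S = 5 * 1.9694
= 9.85


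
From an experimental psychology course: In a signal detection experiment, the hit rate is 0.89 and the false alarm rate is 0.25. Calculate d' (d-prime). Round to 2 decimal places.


d' = z(HR) - z(FAR)
z(0.89) = 1.2265
z(0.25) = -0.6745
d' = 1.2265 - -0.6745
= 1.90


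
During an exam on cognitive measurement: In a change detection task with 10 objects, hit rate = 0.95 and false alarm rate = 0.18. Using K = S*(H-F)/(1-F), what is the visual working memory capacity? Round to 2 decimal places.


K = S * (H - F) / (1 - F)
H - F = 0.77
1 - F = 0.82
K = 10 * 0.77 / 0.82
= 9.39


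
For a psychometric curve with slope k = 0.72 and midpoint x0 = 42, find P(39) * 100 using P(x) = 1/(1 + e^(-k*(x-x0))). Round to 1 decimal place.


P(x) = 1/(1 + e^(-0.72*(39 - 42)))
Exponent = -0.72 * -3 = 2.16
e^(2.16) = 8.671138
P = 1/(1 + 8.671138) = 0.1034
Percentage = 10.3


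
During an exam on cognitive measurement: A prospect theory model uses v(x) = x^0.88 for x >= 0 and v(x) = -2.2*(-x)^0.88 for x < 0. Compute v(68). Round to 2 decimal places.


Since x = 68 >= 0, use v(x) = x^0.88
68^0.88 = 40.9834
v(68) = 40.98


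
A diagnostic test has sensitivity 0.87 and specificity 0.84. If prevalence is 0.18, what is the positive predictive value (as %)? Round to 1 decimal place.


PPV = (sens * prev) / (sens * prev + (1-spec) * (1-prev))
Numerator = 0.87 * 0.18 = 0.1566
P(positive and no disease) = (1 - spec) * (1 - prev) = (1 - 0.84) * (1 - 0.18) = 0.1312
Denominator = 0.1566 + 0.1312 = 0.2878
PPV = 0.1566 / 0.2878 = 0.544128
As percentage = 54.4


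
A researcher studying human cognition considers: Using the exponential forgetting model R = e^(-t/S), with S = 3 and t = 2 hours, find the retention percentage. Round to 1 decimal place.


R = e^(-t/S)
-t/S = -2/3 = -0.666667
R = e^(-0.666667) = 0.513417
Percentage = 0.513417 * 100
= 51.3


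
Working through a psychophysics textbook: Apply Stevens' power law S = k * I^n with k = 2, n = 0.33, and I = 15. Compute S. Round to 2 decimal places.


S = 2 * 15^0.33
15^0.33 = 2.4441
S = 2 * 2.4441
= 4.89


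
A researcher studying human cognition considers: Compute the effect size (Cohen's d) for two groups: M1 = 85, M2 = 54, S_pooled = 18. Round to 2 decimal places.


Cohen's d = (M1 - M2) / S_pooled
= (85 - 54) / 18
= 31 / 18
= 1.72


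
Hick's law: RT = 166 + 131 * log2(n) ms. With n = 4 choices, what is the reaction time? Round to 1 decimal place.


RT = 166 + 131 * log2(4)
log2(4) = 2.0
RT = 166 + 131 * 2.0
= 166 + 262.0
= 428.0 ms


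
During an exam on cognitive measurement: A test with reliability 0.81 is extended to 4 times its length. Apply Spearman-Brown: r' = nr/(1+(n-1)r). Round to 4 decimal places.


r_new = n*r / (1 + (n-1)*r)
Numerator = 4 * 0.81 = 3.24
Denominator = 1 + 3 * 0.81 = 3.43
r_new = 3.24 / 3.43
= 0.9446


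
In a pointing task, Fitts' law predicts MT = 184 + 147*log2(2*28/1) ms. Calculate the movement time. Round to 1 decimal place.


MT = 184 + 147 * log2(2*28/1)
2D/W = 56.0
log2(56.0) = 5.8074
MT = 184 + 147 * 5.8074
= 1037.7 ms


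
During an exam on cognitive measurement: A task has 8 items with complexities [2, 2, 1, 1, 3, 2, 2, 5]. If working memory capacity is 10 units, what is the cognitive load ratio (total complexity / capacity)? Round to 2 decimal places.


Total complexity = 2 + 2 + 1 + 1 + 3 + 2 + 2 + 5 = 18
Load = total / capacity = 18 / 10
= 1.80


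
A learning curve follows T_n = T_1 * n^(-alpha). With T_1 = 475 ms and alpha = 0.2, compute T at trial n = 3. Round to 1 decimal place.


T_n = 475 * 3^(-0.2)
3^(-0.2) = 0.802742
T_n = 475 * 0.802742
= 381.3 ms


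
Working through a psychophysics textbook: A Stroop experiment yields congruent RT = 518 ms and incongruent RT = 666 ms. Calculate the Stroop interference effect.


Stroop effect = RT(incongruent) - RT(congruent)
= 666 - 518
= 148 ms


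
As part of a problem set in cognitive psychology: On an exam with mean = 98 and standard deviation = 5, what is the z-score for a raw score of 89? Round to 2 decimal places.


z = (X - mu) / sigma
= (89 - 98) / 5
= -9 / 5
= -1.80


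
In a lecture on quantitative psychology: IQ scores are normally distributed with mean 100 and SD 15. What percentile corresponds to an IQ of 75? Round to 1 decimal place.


z = (IQ - mean) / SD
z = (75 - 100) / 15 = -1.6667
Percentile = Phi(-1.6667) * 100
Phi(-1.6667) = 0.047787
= 4.8


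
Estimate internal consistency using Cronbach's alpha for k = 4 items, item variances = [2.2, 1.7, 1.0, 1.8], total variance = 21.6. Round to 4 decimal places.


alpha = (k/(k-1)) * (1 - sum(s_i^2)/s_total^2)
sum(item variances) = 6.7
k/(k-1) = 4/3 = 1.333333
1 - 6.7/21.6 = 1 - 0.310185 = 0.689815
alpha = 1.333333 * 0.689815
= 0.9198


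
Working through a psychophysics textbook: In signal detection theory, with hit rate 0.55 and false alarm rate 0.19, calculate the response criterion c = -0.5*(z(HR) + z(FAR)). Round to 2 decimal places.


c = -0.5 * (z(HR) + z(FAR))
z(0.55) = 0.1257
z(0.19) = -0.8779
c = -0.5 * (0.1257 + -0.8779)
= -0.5 * -0.7522
= 0.38


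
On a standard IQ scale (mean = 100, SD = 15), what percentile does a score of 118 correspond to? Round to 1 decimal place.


z = (IQ - mean) / SD
z = (118 - 100) / 15 = 1.2
Percentile = Phi(1.2) * 100
Phi(1.2) = 0.88493
= 88.5


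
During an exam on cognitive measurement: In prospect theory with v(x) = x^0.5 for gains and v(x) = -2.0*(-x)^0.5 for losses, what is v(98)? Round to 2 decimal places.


Since x = 98 >= 0, use v(x) = x^0.5
98^0.5 = 9.8995
v(98) = 9.90


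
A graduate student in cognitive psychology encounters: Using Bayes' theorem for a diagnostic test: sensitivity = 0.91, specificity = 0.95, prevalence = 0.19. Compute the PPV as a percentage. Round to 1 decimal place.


PPV = (sens * prev) / (sens * prev + (1-spec) * (1-prev))
Numerator = 0.91 * 0.19 = 0.1729
P(positive and no disease) = (1 - spec) * (1 - prev) = (1 - 0.95) * (1 - 0.19) = 0.0405
Denominator = 0.1729 + 0.0405 = 0.2134
PPV = 0.1729 / 0.2134 = 0.810216
As percentage = 81.0


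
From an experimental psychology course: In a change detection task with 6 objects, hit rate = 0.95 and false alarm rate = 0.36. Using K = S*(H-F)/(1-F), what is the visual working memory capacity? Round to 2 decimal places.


K = S * (H - F) / (1 - F)
H - F = 0.59
1 - F = 0.64
K = 6 * 0.59 / 0.64
= 5.53


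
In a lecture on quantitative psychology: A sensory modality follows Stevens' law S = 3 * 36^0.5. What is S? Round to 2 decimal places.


S = 3 * 36^0.5
36^0.5 = 6.0
S = 3 * 6.0
= 18.00


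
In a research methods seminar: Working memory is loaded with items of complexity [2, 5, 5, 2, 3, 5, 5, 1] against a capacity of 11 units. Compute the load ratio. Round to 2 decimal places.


Total complexity = 2 + 5 + 5 + 2 + 3 + 5 + 5 + 1 = 28
Load = total / capacity = 28 / 11
= 2.55


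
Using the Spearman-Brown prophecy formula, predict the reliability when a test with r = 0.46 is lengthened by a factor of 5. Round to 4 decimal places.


r_new = n*r / (1 + (n-1)*r)
Numerator = 5 * 0.46 = 2.3
Denominator = 1 + 4 * 0.46 = 2.84
r_new = 2.3 / 2.84
= 0.8099


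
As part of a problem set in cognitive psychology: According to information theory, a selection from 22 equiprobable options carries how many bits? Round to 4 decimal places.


H = log2(n)
H = log2(22)
= 4.4594


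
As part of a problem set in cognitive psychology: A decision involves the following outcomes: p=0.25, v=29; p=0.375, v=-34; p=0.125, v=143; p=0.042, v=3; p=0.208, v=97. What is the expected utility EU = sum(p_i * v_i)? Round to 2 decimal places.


EU = sum(p_i * v_i)
0.25 * 29 = 7.25
0.375 * -34 = -12.75
0.125 * 143 = 17.875
0.042 * 3 = 0.126
0.208 * 97 = 20.176
EU = 7.25 + -12.75 + 17.875 + 0.126 + 20.176
= 32.68


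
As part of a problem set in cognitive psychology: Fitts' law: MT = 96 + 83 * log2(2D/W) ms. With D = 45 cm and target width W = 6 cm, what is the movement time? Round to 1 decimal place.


MT = 96 + 83 * log2(2*45/6)
2D/W = 15.0
log2(15.0) = 3.9069
MT = 96 + 83 * 3.9069
= 420.3 ms


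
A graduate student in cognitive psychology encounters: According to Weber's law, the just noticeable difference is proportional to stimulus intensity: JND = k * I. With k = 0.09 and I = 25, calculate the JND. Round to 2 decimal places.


JND = k * I
JND = 0.09 * 25
= 2.25


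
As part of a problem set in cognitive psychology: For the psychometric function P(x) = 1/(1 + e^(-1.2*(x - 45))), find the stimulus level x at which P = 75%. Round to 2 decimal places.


At P = 0.75: 0.75 = 1/(1 + e^(-k*(x-x0)))
Solving: e^(-k*(x-x0)) = 1/3
x = x0 + ln(3)/k
ln(3) = 1.0986
x = 45 + 1.0986/1.2
= 45 + 0.9155
= 45.92


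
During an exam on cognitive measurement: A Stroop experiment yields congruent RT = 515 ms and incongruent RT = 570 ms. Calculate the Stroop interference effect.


Stroop effect = RT(incongruent) - RT(congruent)
= 570 - 515
= 55 ms


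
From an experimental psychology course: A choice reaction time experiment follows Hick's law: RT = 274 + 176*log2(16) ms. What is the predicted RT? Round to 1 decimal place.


RT = 274 + 176 * log2(16)
log2(16) = 4.0
RT = 274 + 176 * 4.0
= 274 + 704.0
= 978.0 ms


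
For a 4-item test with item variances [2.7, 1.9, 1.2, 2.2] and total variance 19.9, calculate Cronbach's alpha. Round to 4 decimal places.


alpha = (k/(k-1)) * (1 - sum(s_i^2)/s_total^2)
sum(item variances) = 8.0
k/(k-1) = 4/3 = 1.333333
1 - 8.0/19.9 = 1 - 0.40201 = 0.59799
alpha = 1.333333 * 0.59799
= 0.7973


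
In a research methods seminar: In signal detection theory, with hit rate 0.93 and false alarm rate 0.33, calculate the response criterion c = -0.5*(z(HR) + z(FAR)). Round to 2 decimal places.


c = -0.5 * (z(HR) + z(FAR))
z(0.93) = 1.4758
z(0.33) = -0.4399
c = -0.5 * (1.4758 + -0.4399)
= -0.5 * 1.0359
= -0.52


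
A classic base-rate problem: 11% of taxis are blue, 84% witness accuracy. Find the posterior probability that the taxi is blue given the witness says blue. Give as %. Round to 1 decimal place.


P(blue | says blue) = P(says blue | blue)*P(blue) / [P(says blue | blue)*P(blue) + P(says blue | not blue)*P(not blue)]
Numerator = 0.84 * 0.11 = 0.0924
False identification = 0.16 * 0.89 = 0.1424
P = 0.0924 / (0.0924 + 0.1424)
= 0.0924 / 0.2348
As percentage = 39.4


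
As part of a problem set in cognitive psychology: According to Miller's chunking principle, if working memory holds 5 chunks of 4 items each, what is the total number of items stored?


Total items = chunks * items_per_chunk
= 5 * 4
= 20


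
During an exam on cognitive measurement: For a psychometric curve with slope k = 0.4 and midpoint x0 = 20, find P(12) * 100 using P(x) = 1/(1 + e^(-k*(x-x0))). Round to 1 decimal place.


P(x) = 1/(1 + e^(-0.4*(12 - 20)))
Exponent = -0.4 * -8 = 3.2
e^(3.2) = 24.53253
P = 1/(1 + 24.53253) = 0.039166
Percentage = 3.9


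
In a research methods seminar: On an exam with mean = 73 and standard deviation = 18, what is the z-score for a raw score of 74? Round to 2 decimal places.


z = (X - mu) / sigma
= (74 - 73) / 18
= 1 / 18
= 0.06


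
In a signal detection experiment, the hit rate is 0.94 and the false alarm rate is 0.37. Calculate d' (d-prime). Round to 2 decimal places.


d' = z(HR) - z(FAR)
z(0.94) = 1.5548
z(0.37) = -0.3319
d' = 1.5548 - -0.3319
= 1.89


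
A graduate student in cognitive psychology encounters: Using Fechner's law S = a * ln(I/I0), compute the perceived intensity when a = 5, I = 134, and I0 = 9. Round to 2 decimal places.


S = 5 * ln(134/9)
I/I0 = 14.888889
ln(14.888889) = 2.7006
S = 5 * 2.7006
= 13.50


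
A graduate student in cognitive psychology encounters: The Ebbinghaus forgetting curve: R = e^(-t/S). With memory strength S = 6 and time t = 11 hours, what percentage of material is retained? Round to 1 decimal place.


R = e^(-t/S)
-t/S = -11/6 = -1.833333
R = e^(-1.833333) = 0.15988
Percentage = 0.15988 * 100
= 16.0


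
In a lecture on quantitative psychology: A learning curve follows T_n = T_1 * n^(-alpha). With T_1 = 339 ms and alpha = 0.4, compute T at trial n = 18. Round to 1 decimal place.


T_n = 339 * 18^(-0.4)
18^(-0.4) = 0.314696
T_n = 339 * 0.314696
= 106.7 ms


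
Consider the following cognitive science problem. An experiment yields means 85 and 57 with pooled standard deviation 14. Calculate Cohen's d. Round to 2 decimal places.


Cohen's d = (M1 - M2) / S_pooled
= (85 - 57) / 14
= 28 / 14
= 2.00


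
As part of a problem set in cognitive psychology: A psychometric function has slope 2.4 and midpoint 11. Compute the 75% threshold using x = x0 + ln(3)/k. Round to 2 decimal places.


At P = 0.75: 0.75 = 1/(1 + e^(-k*(x-x0)))
Solving: e^(-k*(x-x0)) = 1/3
x = x0 + ln(3)/k
ln(3) = 1.0986
x = 11 + 1.0986/2.4
= 11 + 0.4578
= 11.46


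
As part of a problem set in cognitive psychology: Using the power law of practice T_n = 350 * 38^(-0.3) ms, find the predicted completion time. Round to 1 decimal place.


T_n = 350 * 38^(-0.3)
38^(-0.3) = 0.335788
T_n = 350 * 0.335788
= 117.5 ms


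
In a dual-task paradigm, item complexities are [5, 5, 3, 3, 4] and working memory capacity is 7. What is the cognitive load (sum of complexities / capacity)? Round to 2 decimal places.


Total complexity = 5 + 5 + 3 + 3 + 4 = 20
Load = total / capacity = 20 / 7
= 2.86


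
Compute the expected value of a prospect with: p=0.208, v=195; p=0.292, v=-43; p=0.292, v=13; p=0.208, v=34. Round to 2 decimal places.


EU = sum(p_i * v_i)
0.208 * 195 = 40.56
0.292 * -43 = -12.556
0.292 * 13 = 3.796
0.208 * 34 = 7.072
EU = 40.56 + -12.556 + 3.796 + 7.072
= 38.87


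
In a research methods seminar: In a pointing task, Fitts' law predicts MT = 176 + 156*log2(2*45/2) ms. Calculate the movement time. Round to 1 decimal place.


MT = 176 + 156 * log2(2*45/2)
2D/W = 45.0
log2(45.0) = 5.4919
MT = 176 + 156 * 5.4919
= 1032.7 ms


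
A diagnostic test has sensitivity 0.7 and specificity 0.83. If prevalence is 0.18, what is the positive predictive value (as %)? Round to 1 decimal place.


PPV = (sens * prev) / (sens * prev + (1-spec) * (1-prev))
Numerator = 0.7 * 0.18 = 0.126
P(positive and no disease) = (1 - spec) * (1 - prev) = (1 - 0.83) * (1 - 0.18) = 0.1394
Denominator = 0.126 + 0.1394 = 0.2654
PPV = 0.126 / 0.2654 = 0.474755
As percentage = 47.5


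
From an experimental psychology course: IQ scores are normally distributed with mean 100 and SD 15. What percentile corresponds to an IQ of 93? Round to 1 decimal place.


z = (IQ - mean) / SD
z = (93 - 100) / 15 = -0.4667
Percentile = Phi(-0.4667) * 100
Phi(-0.4667) = 0.320357
= 32.0


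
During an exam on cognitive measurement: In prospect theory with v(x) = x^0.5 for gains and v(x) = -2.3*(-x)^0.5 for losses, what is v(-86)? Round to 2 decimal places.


Since x = -86 < 0, use v(x) = -lambda*(-x)^alpha
(-x) = 86
86^0.5 = 9.2736
v(-86) = -2.3 * 9.2736
= -21.33


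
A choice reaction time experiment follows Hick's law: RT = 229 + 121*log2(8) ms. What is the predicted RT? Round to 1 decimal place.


RT = 229 + 121 * log2(8)
log2(8) = 3.0
RT = 229 + 121 * 3.0
= 229 + 363.0
= 592.0 ms


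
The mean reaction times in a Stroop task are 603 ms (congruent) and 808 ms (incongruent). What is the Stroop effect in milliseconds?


Stroop effect = RT(incongruent) - RT(congruent)
= 808 - 603
= 205 ms


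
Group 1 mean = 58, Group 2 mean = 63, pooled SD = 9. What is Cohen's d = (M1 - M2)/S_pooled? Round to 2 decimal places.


Cohen's d = (M1 - M2) / S_pooled
= (58 - 63) / 9
= -5 / 9
= -0.56


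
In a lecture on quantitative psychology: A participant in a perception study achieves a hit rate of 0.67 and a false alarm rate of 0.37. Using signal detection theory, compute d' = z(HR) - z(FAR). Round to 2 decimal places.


d' = z(HR) - z(FAR)
z(0.67) = 0.4399
z(0.37) = -0.3319
d' = 0.4399 - -0.3319
= 0.77


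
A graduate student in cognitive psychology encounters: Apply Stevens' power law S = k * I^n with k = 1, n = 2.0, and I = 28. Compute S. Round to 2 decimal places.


S = 1 * 28^2.0
28^2.0 = 784.0
S = 1 * 784.0
= 784.00


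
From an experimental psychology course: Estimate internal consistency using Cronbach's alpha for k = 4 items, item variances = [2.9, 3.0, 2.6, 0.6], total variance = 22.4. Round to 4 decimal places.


alpha = (k/(k-1)) * (1 - sum(s_i^2)/s_total^2)
sum(item variances) = 9.1
k/(k-1) = 4/3 = 1.333333
1 - 9.1/22.4 = 1 - 0.40625 = 0.59375
alpha = 1.333333 * 0.59375
= 0.7917


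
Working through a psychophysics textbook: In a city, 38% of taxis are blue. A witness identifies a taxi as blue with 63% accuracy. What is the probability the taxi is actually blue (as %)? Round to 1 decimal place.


P(blue | says blue) = P(says blue | blue)*P(blue) / [P(says blue | blue)*P(blue) + P(says blue | not blue)*P(not blue)]
Numerator = 0.63 * 0.38 = 0.2394
False identification = 0.37 * 0.62 = 0.2294
P = 0.2394 / (0.2394 + 0.2294)
= 0.2394 / 0.4688
As percentage = 51.1


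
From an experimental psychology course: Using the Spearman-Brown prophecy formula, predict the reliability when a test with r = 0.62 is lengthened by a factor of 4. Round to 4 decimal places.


r_new = n*r / (1 + (n-1)*r)
Numerator = 4 * 0.62 = 2.48
Denominator = 1 + 3 * 0.62 = 2.86
r_new = 2.48 / 2.86
= 0.8671


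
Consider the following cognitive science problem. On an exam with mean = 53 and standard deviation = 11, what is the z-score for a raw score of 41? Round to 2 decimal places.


z = (X - mu) / sigma
= (41 - 53) / 11
= -12 / 11
= -1.09


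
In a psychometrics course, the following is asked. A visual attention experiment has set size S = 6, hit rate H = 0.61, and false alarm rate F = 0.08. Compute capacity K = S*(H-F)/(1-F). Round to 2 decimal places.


K = S * (H - F) / (1 - F)
H - F = 0.53
1 - F = 0.92
K = 6 * 0.53 / 0.92
= 3.46


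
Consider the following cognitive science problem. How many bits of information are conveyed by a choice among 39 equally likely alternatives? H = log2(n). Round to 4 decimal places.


H = log2(n)
H = log2(39)
= 5.2854


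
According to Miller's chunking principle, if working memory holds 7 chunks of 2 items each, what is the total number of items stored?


Total items = chunks * items_per_chunk
= 7 * 2
= 14


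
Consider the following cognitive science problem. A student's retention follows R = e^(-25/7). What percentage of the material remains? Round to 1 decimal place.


R = e^(-t/S)
-t/S = -25/7 = -3.571429
R = e^(-3.571429) = 0.028116
Percentage = 0.028116 * 100
= 2.8


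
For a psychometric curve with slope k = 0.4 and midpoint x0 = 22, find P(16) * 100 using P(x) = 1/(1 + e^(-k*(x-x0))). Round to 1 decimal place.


P(x) = 1/(1 + e^(-0.4*(16 - 22)))
Exponent = -0.4 * -6 = 2.4
e^(2.4) = 11.023176
P = 1/(1 + 11.023176) = 0.083173
Percentage = 8.3


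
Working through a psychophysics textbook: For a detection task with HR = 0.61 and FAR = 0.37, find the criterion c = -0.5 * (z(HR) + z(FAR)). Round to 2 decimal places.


c = -0.5 * (z(HR) + z(FAR))
z(0.61) = 0.2793
z(0.37) = -0.3319
c = -0.5 * (0.2793 + -0.3319)
= -0.5 * -0.0526
= 0.03
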